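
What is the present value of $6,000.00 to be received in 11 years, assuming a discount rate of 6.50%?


Present value formula: PV = FV / (1 + r)^t
PV = $6,000.00 / (1 + 0.065)^11
PV = $6,000.00 / 1.999151
PV = $3,001.27

PV = FV / (1 + r)^t = $3,001.27


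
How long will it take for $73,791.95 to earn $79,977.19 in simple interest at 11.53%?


Rearrange the simple interest formula for t:
I = P × r × t  ⇒  t = I / (P × r)
t = $79,977.19 / ($73,791.95 × 0.1153)
t = 9.4

t = I/(P×r) = 9.4 years


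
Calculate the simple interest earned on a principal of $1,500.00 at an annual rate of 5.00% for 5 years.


Simple interest formula: I = P × r × t
I = $1,500.00 × 0.05 × 5
I = $375.00

I = P × r × t = $375.00


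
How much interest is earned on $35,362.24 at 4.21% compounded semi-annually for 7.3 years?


Compound interest earned = final amount − principal.
A = P(1 + r/n)^(nt) = $35,362.24 × (1 + 0.0421/2)^(2 × 7.3) = $47,932.06
Interest = A − P = $47,932.06 − $35,362.24 = $12,569.82

Interest = A - P = $12,569.82


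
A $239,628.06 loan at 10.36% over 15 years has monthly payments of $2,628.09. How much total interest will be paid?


Total paid over the life of the loan = PMT × n.
Total paid = $2,628.09 × 180 = $473,056.20
Total interest = total paid − principal = $473,056.20 − $239,628.06 = $233,428.14

Total interest = (PMT × n) - PV = $233,428.14


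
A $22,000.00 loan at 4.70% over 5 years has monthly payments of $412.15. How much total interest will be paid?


Total paid over the life of the loan = PMT × n.
Total paid = $412.15 × 60 = $24,729.00
Total interest = total paid − principal = $24,729.00 − $22,000.00 = $2,729.00

Total interest = (PMT × n) - PV = $2,729.00


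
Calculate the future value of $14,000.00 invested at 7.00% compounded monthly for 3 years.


Compound interest formula: A = P(1 + r/n)^(nt)
A = $14,000.00 × (1 + 0.07/12)^(12 × 3)
Growth factor: (1 + 0.07/12)^36 = 1.232926
A = $14,000.00 × 1.232926
A = $17,260.96

A = P(1 + r/n)^(nt) = $17,260.96


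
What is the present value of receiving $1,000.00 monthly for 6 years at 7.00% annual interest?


Present value of an ordinary annuity: PV = PMT × (1 − (1 + r)^(−n)) / r
Monthly rate r = 0.07/12 ≈ 0.00583333, n = 72
PV = $1,000.00 × (1 − (1 + 0.07/12)^(−72)) / (0.07/12)
PV = $1,000.00 × 58.654444
PV = $58,654.44

PV = PMT × (1-(1+r)^(-n))/r = $58,654.44


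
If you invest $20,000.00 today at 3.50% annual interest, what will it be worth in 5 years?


Future value formula: FV = PV × (1 + r)^t
FV = $20,000.00 × (1 + 0.035)^5
FV = $20,000.00 × 1.1876863
FV = $23,753.73

FV = PV × (1 + r)^t = $23,753.73


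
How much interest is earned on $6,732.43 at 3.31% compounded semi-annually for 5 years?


Compound interest earned = final amount − principal.
A = P(1 + r/n)^(nt) = $6,732.43 × (1 + 0.0331/2)^(2 × 5) = $7,933.40
Interest = A − P = $7,933.40 − $6,732.43 = $1,200.97

Interest = A - P = $1,200.97


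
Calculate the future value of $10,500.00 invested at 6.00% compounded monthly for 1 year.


Compound interest formula: A = P(1 + r/n)^(nt)
A = $10,500.00 × (1 + 0.06/12)^(12 × 1)
Growth factor: (1 + 0.06/12)^12 = 1.061678
A = $10,500.00 × 1.061678
A = $11,147.62

A = P(1 + r/n)^(nt) = $11,147.62


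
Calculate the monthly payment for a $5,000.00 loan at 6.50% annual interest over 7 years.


Loan payment formula: PMT = PV × r / (1 − (1 + r)^(−n))
Monthly rate r = 0.065/12 ≈ 0.00541667, n = 84 months
Denominator: 1 − (1 + 0.065/12)^(−84) = 0.364773
PMT = $5,000.00 × (0.065/12) / 0.364773
PMT = $74.25 per month

PMT = PV × r / (1-(1+r)^(-n)) = $74.25/month


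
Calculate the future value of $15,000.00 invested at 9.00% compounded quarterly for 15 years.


Compound interest formula: A = P(1 + r/n)^(nt)
A = $15,000.00 × (1 + 0.09/4)^(4 × 15)
Growth factor: (1 + 0.09/4)^60 = 3.8001348
A = $15,000.00 × 3.8001348
A = $57,002.02

A = P(1 + r/n)^(nt) = $57,002.02


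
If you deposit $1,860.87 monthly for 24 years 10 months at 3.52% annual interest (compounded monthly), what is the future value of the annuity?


Future value of an ordinary annuity: FV = PMT × ((1 + r)^n − 1) / r
Monthly rate r = 0.0352/12 ≈ 0.00293333, n = 298
FV = $1,860.87 × ((1 + 0.0352/12)^298 − 1) / (0.0352/12)
FV = $1,860.87 × 475.136006
FV = $884,166.34

FV = PMT × ((1+r)^n - 1)/r = $884,166.34


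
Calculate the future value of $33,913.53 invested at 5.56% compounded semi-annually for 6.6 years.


Compound interest formula: A = P(1 + r/n)^(nt)
A = $33,913.53 × (1 + 0.0556/2)^(2 × 6.6)
Growth factor: (1 + 0.0556/2)^13.2 = 1.4361298
A = $33,913.53 × 1.4361298
A = $48,704.23

A = P(1 + r/n)^(nt) = $48,704.23


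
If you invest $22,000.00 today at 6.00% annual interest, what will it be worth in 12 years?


Future value formula: FV = PV × (1 + r)^t
FV = $22,000.00 × (1 + 0.06)^12
FV = $22,000.00 × 2.0121965
FV = $44,268.32

FV = PV × (1 + r)^t = $44,268.32


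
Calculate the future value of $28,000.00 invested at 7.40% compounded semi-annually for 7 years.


Compound interest formula: A = P(1 + r/n)^(nt)
A = $28,000.00 × (1 + 0.074/2)^(2 × 7)
Growth factor: (1 + 0.074/2)^14 = 1.6630396
A = $28,000.00 × 1.6630396
A = $46,565.11

A = P(1 + r/n)^(nt) = $46,565.11


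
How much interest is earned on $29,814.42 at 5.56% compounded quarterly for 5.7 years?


Compound interest earned = final amount − principal.
A = P(1 + r/n)^(nt) = $29,814.42 × (1 + 0.0556/4)^(4 × 5.7) = $40,842.77
Interest = A − P = $40,842.77 − $29,814.42 = $11,028.35

Interest = A - P = $11,028.35


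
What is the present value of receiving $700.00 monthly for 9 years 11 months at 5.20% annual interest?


Present value of an ordinary annuity: PV = PMT × (1 − (1 + r)^(−n)) / r
Monthly rate r = 0.052/12 ≈ 0.00433333, n = 119
PV = $700.00 × (1 − (1 + 0.052/12)^(−119)) / (0.052/12)
PV = $700.00 × 92.822776
PV = $64,975.94

PV = PMT × (1-(1+r)^(-n))/r = $64,975.94


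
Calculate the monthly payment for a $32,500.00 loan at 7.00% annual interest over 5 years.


Loan payment formula: PMT = PV × r / (1 − (1 + r)^(−n))
Monthly rate r = 0.07/12 ≈ 0.00583333, n = 60 months
Denominator: 1 − (1 + 0.07/12)^(−60) = 0.294595
PMT = $32,500.00 × (0.07/12) / 0.294595
PMT = $643.54 per month

PMT = PV × r / (1-(1+r)^(-n)) = $643.54/month


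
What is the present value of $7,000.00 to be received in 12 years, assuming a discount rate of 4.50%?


Present value formula: PV = FV / (1 + r)^t
PV = $7,000.00 / (1 + 0.045)^12
PV = $7,000.00 / 1.695881
PV = $4,127.65

PV = FV / (1 + r)^t = $4,127.65


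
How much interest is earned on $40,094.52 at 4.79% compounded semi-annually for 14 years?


Compound interest earned = final amount − principal.
A = P(1 + r/n)^(nt) = $40,094.52 × (1 + 0.0479/2)^(2 × 14) = $77,783.96
Interest = A − P = $77,783.96 − $40,094.52 = $37,689.44

Interest = A - P = $37,689.44


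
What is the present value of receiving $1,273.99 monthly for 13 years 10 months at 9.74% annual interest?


Present value of an ordinary annuity: PV = PMT × (1 − (1 + r)^(−n)) / r
Monthly rate r = 0.0974/12 ≈ 0.00811667, n = 166
PV = $1,273.99 × (1 − (1 + 0.0974/12)^(−166)) / (0.0974/12)
PV = $1,273.99 × 91.005177
PV = $115,939.69

PV = PMT × (1-(1+r)^(-n))/r = $115,939.69


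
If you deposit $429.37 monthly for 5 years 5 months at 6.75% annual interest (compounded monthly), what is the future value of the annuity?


Future value of an ordinary annuity: FV = PMT × ((1 + r)^n − 1) / r
Monthly rate r = 0.0675/12 = 0.005625, n = 65
FV = $429.37 × ((1 + 0.0675/12)^65 − 1) / (0.0675/12)
FV = $429.37 × 78.211318
FV = $33,581.59

FV = PMT × ((1+r)^n - 1)/r = $33,581.59


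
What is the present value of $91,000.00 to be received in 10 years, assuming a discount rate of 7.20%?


Present value formula: PV = FV / (1 + r)^t
PV = $91,000.00 / (1 + 0.072)^10
PV = $91,000.00 / 2.0042314
PV = $45,403.94

PV = FV / (1 + r)^t = $45,403.94


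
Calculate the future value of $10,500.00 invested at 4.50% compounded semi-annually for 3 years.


Compound interest formula: A = P(1 + r/n)^(nt)
A = $10,500.00 × (1 + 0.045/2)^(2 × 3)
Growth factor: (1 + 0.045/2)^6 = 1.1428254
A = $10,500.00 × 1.1428254
A = $11,999.67

A = P(1 + r/n)^(nt) = $11,999.67


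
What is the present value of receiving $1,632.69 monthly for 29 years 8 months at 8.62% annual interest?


Present value of an ordinary annuity: PV = PMT × (1 − (1 + r)^(−n)) / r
Monthly rate r = 0.0862/12 ≈ 0.00718333, n = 356
PV = $1,632.69 × (1 − (1 + 0.0862/12)^(−356)) / (0.0862/12)
PV = $1,632.69 × 128.320906
PV = $209,508.26

PV = PMT × (1-(1+r)^(-n))/r = $209,508.26


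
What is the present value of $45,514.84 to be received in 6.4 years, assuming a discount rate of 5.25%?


Present value formula: PV = FV / (1 + r)^t
PV = $45,514.84 / (1 + 0.0525)^6.4
PV = $45,514.84 / 1.387463
PV = $32,804.36

PV = FV / (1 + r)^t = $32,804.36


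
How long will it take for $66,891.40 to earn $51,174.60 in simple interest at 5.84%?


Rearrange the simple interest formula for t:
I = P × r × t  ⇒  t = I / (P × r)
t = $51,174.60 / ($66,891.40 × 0.0584)
t = 13.1

t = I/(P×r) = 13.1 years


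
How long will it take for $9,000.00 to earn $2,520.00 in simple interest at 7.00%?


Rearrange the simple interest formula for t:
I = P × r × t  ⇒  t = I / (P × r)
t = $2,520.00 / ($9,000.00 × 0.07)
t = 4

t = I/(P×r) = 4 years


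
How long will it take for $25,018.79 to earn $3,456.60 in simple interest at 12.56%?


Rearrange the simple interest formula for t:
I = P × r × t  ⇒  t = I / (P × r)
t = $3,456.60 / ($25,018.79 × 0.1256)
t = 1.1

t = I/(P×r) = 1.1 years


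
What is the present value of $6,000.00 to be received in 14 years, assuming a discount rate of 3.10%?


Present value formula: PV = FV / (1 + r)^t
PV = $6,000.00 / (1 + 0.031)^14
PV = $6,000.00 / 1.533279
PV = $3,913.18

PV = FV / (1 + r)^t = $3,913.18


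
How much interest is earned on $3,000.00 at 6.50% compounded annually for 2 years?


Compound interest earned = final amount − principal.
A = P(1 + r/n)^(nt) = $3,000.00 × (1 + 0.065/1)^(1 × 2) = $3,402.67
Interest = A − P = $3,402.67 − $3,000.00 = $402.67

Interest = A - P = $402.67


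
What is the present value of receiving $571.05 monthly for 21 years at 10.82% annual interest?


Present value of an ordinary annuity: PV = PMT × (1 − (1 + r)^(−n)) / r
Monthly rate r = 0.1082/12 ≈ 0.00901667, n = 252
PV = $571.05 × (1 − (1 + 0.1082/12)^(−252)) / (0.1082/12)
PV = $571.05 × 99.355987
PV = $56,737.24

PV = PMT × (1-(1+r)^(-n))/r = $56,737.24


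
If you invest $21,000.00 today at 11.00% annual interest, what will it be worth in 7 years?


Future value formula: FV = PV × (1 + r)^t
FV = $21,000.00 × (1 + 0.11)^7
FV = $21,000.00 × 2.076160
FV = $43,599.36

FV = PV × (1 + r)^t = $43,599.36


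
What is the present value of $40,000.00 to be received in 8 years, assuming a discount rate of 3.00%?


Present value formula: PV = FV / (1 + r)^t
PV = $40,000.00 / (1 + 0.03)^8
PV = $40,000.00 / 1.266770
PV = $31,576.37

PV = FV / (1 + r)^t = $31,576.37


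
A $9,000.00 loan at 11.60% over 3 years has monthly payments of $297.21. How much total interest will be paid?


Total paid over the life of the loan = PMT × n.
Total paid = $297.21 × 36 = $10,699.56
Total interest = total paid − principal = $10,699.56 − $9,000.00 = $1,699.56

Total interest = (PMT × n) - PV = $1,699.56


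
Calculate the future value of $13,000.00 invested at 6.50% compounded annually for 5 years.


Compound interest formula: A = P(1 + r/n)^(nt)
A = $13,000.00 × (1 + 0.065/1)^(1 × 5)
Growth factor: (1 + 0.065/1)^5 = 1.370087
A = $13,000.00 × 1.370087
A = $17,811.13

A = P(1 + r/n)^(nt) = $17,811.13


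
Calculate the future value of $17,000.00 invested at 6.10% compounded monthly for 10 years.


Compound interest formula: A = P(1 + r/n)^(nt)
A = $17,000.00 × (1 + 0.061/12)^(12 × 10)
Growth factor: (1 + 0.061/12)^120 = 1.837590
A = $17,000.00 × 1.837590
A = $31,239.03

A = P(1 + r/n)^(nt) = $31,239.03


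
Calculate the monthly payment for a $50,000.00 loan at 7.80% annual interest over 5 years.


Loan payment formula: PMT = PV × r / (1 − (1 + r)^(−n))
Monthly rate r = 0.078/12 = 0.0065, n = 60 months
Denominator: 1 − (1 + 0.078/12)^(−60) = 0.322088
PMT = $50,000.00 × (0.078/12) / 0.322088
PMT = $1,009.04 per month

PMT = PV × r / (1-(1+r)^(-n)) = $1,009.04/month


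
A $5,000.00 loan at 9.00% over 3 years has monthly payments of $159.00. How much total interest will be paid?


Total paid over the life of the loan = PMT × n.
Total paid = $159.00 × 36 = $5,724.00
Total interest = total paid − principal = $5,724.00 − $5,000.00 = $724.00

Total interest = (PMT × n) - PV = $724.00


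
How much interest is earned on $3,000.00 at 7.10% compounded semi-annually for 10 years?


Compound interest earned = final amount − principal.
A = P(1 + r/n)^(nt) = $3,000.00 × (1 + 0.071/2)^(2 × 10) = $6,027.31
Interest = A − P = $6,027.31 − $3,000.00 = $3,027.31

Interest = A - P = $3,027.31


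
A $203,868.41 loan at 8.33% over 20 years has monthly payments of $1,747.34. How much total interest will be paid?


Total paid over the life of the loan = PMT × n.
Total paid = $1,747.34 × 240 = $419,361.60
Total interest = total paid − principal = $419,361.60 − $203,868.41 = $215,493.19

Total interest = (PMT × n) - PV = $215,493.19


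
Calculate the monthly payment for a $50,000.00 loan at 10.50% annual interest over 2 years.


Loan payment formula: PMT = PV × r / (1 − (1 + r)^(−n))
Monthly rate r = 0.105/12 = 0.00875, n = 24 months
Denominator: 1 − (1 + 0.105/12)^(−24) = 0.188675
PMT = $50,000.00 × (0.105/12) / 0.188675
PMT = $2,318.80 per month

PMT = PV × r / (1-(1+r)^(-n)) = $2,318.80/month


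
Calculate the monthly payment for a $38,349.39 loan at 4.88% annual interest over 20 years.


Loan payment formula: PMT = PV × r / (1 − (1 + r)^(−n))
Monthly rate r = 0.0488/12 ≈ 0.00406667, n = 240 months
Denominator: 1 − (1 + 0.0488/12)^(−240) = 0.622438
PMT = $38,349.39 × (0.0488/12) / 0.622438
PMT = $250.55 per month

PMT = PV × r / (1-(1+r)^(-n)) = $250.55/month


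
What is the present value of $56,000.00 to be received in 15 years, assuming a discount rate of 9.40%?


Present value formula: PV = FV / (1 + r)^t
PV = $56,000.00 / (1 + 0.094)^15
PV = $56,000.00 / 3.8482194
PV = $14,552.18

PV = FV / (1 + r)^t = $14,552.18


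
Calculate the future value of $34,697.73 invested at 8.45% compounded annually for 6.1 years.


Compound interest formula: A = P(1 + r/n)^(nt)
A = $34,697.73 × (1 + 0.0845/1)^(1 × 6.1)
Growth factor: (1 + 0.0845/1)^6.1 = 1.640213
A = $34,697.73 × 1.640213
A = $56,911.67

A = P(1 + r/n)^(nt) = $56,911.67


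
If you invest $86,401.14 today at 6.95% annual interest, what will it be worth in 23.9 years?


Future value formula: FV = PV × (1 + r)^t
FV = $86,401.14 × (1 + 0.0695)^23.9
FV = $86,401.14 × 4.9821965
FV = $430,467.46

FV = PV × (1 + r)^t = $430,467.46


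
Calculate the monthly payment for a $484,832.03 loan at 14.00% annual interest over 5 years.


Loan payment formula: PMT = PV × r / (1 − (1 + r)^(−n))
Monthly rate r = 0.14/12 ≈ 0.01166667, n = 60 months
Denominator: 1 − (1 + 0.14/12)^(−60) = 0.5013985
PMT = $484,832.03 × (0.14/12) / 0.5013985
PMT = $11,281.19 per month

PMT = PV × r / (1-(1+r)^(-n)) = $11,281.19/month


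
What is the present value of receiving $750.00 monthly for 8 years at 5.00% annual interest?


Present value of an ordinary annuity: PV = PMT × (1 − (1 + r)^(−n)) / r
Monthly rate r = 0.05/12 ≈ 0.00416667, n = 96
PV = $750.00 × (1 − (1 + 0.05/12)^(−96)) / (0.05/12)
PV = $750.00 × 78.989441
PV = $59,242.08

PV = PMT × (1-(1+r)^(-n))/r = $59,242.08


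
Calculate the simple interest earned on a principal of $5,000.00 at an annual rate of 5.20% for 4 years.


Simple interest formula: I = P × r × t
I = $5,000.00 × 0.052 × 4
I = $1,040.00

I = P × r × t = $1,040.00


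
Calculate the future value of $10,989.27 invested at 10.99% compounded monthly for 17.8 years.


Compound interest formula: A = P(1 + r/n)^(nt)
A = $10,989.27 × (1 + 0.1099/12)^(12 × 17.8)
Growth factor: (1 + 0.1099/12)^213.6 = 7.009851
A = $10,989.27 × 7.009851
A = $77,033.15

A = P(1 + r/n)^(nt) = $77,033.15


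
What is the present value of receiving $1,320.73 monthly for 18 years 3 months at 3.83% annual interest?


Present value of an ordinary annuity: PV = PMT × (1 − (1 + r)^(−n)) / r
Monthly rate r = 0.0383/12 ≈ 0.00319167, n = 219
PV = $1,320.73 × (1 − (1 + 0.0383/12)^(−219)) / (0.0383/12)
PV = $1,320.73 × 157.394827
PV = $207,876.07

PV = PMT × (1-(1+r)^(-n))/r = $207,876.07


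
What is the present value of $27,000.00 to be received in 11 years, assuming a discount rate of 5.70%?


Present value formula: PV = FV / (1 + r)^t
PV = $27,000.00 / (1 + 0.057)^11
PV = $27,000.00 / 1.8400298
PV = $14,673.68

PV = FV / (1 + r)^t = $14,673.68


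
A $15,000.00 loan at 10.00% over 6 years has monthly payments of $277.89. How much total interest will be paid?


Total paid over the life of the loan = PMT × n.
Total paid = $277.89 × 72 = $20,008.08
Total interest = total paid − principal = $20,008.08 − $15,000.00 = $5,008.08

Total interest = (PMT × n) - PV = $5,008.08


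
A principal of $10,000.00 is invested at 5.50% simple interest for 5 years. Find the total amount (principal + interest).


Total amount formula: A = P(1 + rt) = P + P·r·t
Interest: I = P × r × t = $10,000.00 × 0.055 × 5 = $2,750.00
A = P + I = $10,000.00 + $2,750.00 = $12,750.00

A = P + I = P(1 + rt) = $12,750.00


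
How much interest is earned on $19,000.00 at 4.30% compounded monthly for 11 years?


Compound interest earned = final amount − principal.
A = P(1 + r/n)^(nt) = $19,000.00 × (1 + 0.043/12)^(12 × 11) = $30,465.46
Interest = A − P = $30,465.46 − $19,000.00 = $11,465.46

Interest = A - P = $11,465.46


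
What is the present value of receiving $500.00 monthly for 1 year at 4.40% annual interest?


Present value of an ordinary annuity: PV = PMT × (1 − (1 + r)^(−n)) / r
Monthly rate r = 0.044/12 ≈ 0.00366667, n = 12
PV = $500.00 × (1 − (1 + 0.044/12)^(−12)) / (0.044/12)
PV = $500.00 × 11.718827
PV = $5,859.41

PV = PMT × (1-(1+r)^(-n))/r = $5,859.41


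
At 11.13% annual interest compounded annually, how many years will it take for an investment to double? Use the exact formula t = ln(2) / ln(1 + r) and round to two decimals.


Doubling condition: (1 + r)^t = 2
Take ln of both sides: t × ln(1 + r) = ln(2)
t = ln(2) / ln(1 + r)
t = 0.693147 / 0.105531
t = 6.57

t = ln(2) / ln(1 + r) = 6.57 years


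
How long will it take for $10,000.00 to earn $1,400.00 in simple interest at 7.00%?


Rearrange the simple interest formula for t:
I = P × r × t  ⇒  t = I / (P × r)
t = $1,400.00 / ($10,000.00 × 0.07)
t = 2

t = I/(P×r) = 2 years


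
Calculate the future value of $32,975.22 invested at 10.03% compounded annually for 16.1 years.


Compound interest formula: A = P(1 + r/n)^(nt)
A = $32,975.22 × (1 + 0.1003/1)^(1 × 16.1)
Growth factor: (1 + 0.1003/1)^16.1 = 4.6593884
A = $32,975.22 × 4.6593884
A = $153,644.36

A = P(1 + r/n)^(nt) = $153,644.36


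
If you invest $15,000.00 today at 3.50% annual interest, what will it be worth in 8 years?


Future value formula: FV = PV × (1 + r)^t
FV = $15,000.00 × (1 + 0.035)^8
FV = $15,000.00 × 1.31680904
FV = $19,752.14

FV = PV × (1 + r)^t = $19,752.14


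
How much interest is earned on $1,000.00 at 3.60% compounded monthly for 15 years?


Compound interest earned = final amount − principal.
A = P(1 + r/n)^(nt) = $1,000.00 × (1 + 0.036/12)^(12 × 15) = $1,714.62
Interest = A − P = $1,714.62 − $1,000.00 = $714.62

Interest = A - P = $714.62


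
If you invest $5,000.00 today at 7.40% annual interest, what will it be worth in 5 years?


Future value formula: FV = PV × (1 + r)^t
FV = $5,000.00 × (1 + 0.074)^5
FV = $5,000.00 × 1.428964
FV = $7,144.82

FV = PV × (1 + r)^t = $7,144.82


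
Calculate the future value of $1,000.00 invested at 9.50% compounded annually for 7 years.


Compound interest formula: A = P(1 + r/n)^(nt)
A = $1,000.00 × (1 + 0.095/1)^(1 × 7)
Growth factor: (1 + 0.095/1)^7 = 1.887552
A = $1,000.00 × 1.887552
A = $1,887.55

A = P(1 + r/n)^(nt) = $1,887.55


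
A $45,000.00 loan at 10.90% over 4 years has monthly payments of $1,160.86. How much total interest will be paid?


Total paid over the life of the loan = PMT × n.
Total paid = $1,160.86 × 48 = $55,721.28
Total interest = total paid − principal = $55,721.28 − $45,000.00 = $10,721.28

Total interest = (PMT × n) - PV = $10,721.28


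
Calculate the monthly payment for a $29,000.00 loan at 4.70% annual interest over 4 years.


Loan payment formula: PMT = PV × r / (1 − (1 + r)^(−n))
Monthly rate r = 0.047/12 ≈ 0.00391667, n = 48 months
Denominator: 1 − (1 + 0.047/12)^(−48) = 0.171081
PMT = $29,000.00 × (0.047/12) / 0.171081
PMT = $663.92 per month

PMT = PV × r / (1-(1+r)^(-n)) = $663.92/month


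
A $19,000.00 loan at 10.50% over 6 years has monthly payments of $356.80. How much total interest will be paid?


Total paid over the life of the loan = PMT × n.
Total paid = $356.80 × 72 = $25,689.60
Total interest = total paid − principal = $25,689.60 − $19,000.00 = $6,689.60

Total interest = (PMT × n) - PV = $6,689.60


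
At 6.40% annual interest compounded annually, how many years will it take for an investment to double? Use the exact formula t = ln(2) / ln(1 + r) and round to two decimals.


Doubling condition: (1 + r)^t = 2
Take ln of both sides: t × ln(1 + r) = ln(2)
t = ln(2) / ln(1 + r)
t = 0.693147 / 0.062035
t = 11.17

t = ln(2) / ln(1 + r) = 11.17 years


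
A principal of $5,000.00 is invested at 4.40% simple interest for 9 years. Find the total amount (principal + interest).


Total amount formula: A = P(1 + rt) = P + P·r·t
Interest: I = P × r × t = $5,000.00 × 0.044 × 9 = $1,980.00
A = P + I = $5,000.00 + $1,980.00 = $6,980.00

A = P + I = P(1 + rt) = $6,980.00


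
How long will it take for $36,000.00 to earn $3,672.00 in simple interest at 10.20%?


Rearrange the simple interest formula for t:
I = P × r × t  ⇒  t = I / (P × r)
t = $3,672.00 / ($36,000.00 × 0.102)
t = 1

t = I/(P×r) = 1 year


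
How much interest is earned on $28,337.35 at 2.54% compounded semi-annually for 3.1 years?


Compound interest earned = final amount − principal.
A = P(1 + r/n)^(nt) = $28,337.35 × (1 + 0.0254/2)^(2 × 3.1) = $30,643.63
Interest = A − P = $30,643.63 − $28,337.35 = $2,306.28

Interest = A - P = $2,306.28


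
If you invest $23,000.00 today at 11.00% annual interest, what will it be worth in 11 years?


Future value formula: FV = PV × (1 + r)^t
FV = $23,000.00 × (1 + 0.11)^11
FV = $23,000.00 × 3.1517573
FV = $72,490.42

FV = PV × (1 + r)^t = $72,490.42


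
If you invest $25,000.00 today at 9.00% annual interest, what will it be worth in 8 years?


Future value formula: FV = PV × (1 + r)^t
FV = $25,000.00 × (1 + 0.09)^8
FV = $25,000.00 × 1.99256264
FV = $49,814.07

FV = PV × (1 + r)^t = $49,814.07


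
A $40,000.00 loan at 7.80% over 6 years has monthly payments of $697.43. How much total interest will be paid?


Total paid over the life of the loan = PMT × n.
Total paid = $697.43 × 72 = $50,214.96
Total interest = total paid − principal = $50,214.96 − $40,000.00 = $10,214.96

Total interest = (PMT × n) - PV = $10,214.96


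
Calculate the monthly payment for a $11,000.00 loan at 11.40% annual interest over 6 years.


Loan payment formula: PMT = PV × r / (1 − (1 + r)^(−n))
Monthly rate r = 0.114/12 = 0.0095, n = 72 months
Denominator: 1 − (1 + 0.114/12)^(−72) = 0.493774
PMT = $11,000.00 × (0.114/12) / 0.493774
PMT = $211.64 per month

PMT = PV × r / (1-(1+r)^(-n)) = $211.64/month


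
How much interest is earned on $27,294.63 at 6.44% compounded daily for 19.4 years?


Compound interest earned = final amount − principal.
A = P(1 + r/n)^(nt) = $27,294.63 × (1 + 0.0644/365)^(365 × 19.4) = $95,196.18
Interest = A − P = $95,196.18 − $27,294.63 = $67,901.55

Interest = A - P = $67,901.55


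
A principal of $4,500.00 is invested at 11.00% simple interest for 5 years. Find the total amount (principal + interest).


Total amount formula: A = P(1 + rt) = P + P·r·t
Interest: I = P × r × t = $4,500.00 × 0.11 × 5 = $2,475.00
A = P + I = $4,500.00 + $2,475.00 = $6,975.00

A = P + I = P(1 + rt) = $6,975.00


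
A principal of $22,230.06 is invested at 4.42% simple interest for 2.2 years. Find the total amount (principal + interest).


Total amount formula: A = P(1 + rt) = P + P·r·t
Interest: I = P × r × t = $22,230.06 × 0.0442 × 2.2 = $2,161.65
A = P + I = $22,230.06 + $2,161.65 = $24,391.71

A = P + I = P(1 + rt) = $24,391.71


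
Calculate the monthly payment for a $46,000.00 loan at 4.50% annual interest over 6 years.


Loan payment formula: PMT = PV × r / (1 − (1 + r)^(−n))
Monthly rate r = 0.045/12 = 0.00375, n = 72 months
Denominator: 1 − (1 + 0.045/12)^(−72) = 0.236235
PMT = $46,000.00 × (0.045/12) / 0.236235
PMT = $730.21 per month

PMT = PV × r / (1-(1+r)^(-n)) = $730.21/month


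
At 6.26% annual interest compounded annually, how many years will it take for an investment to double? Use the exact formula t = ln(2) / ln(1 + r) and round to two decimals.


Doubling condition: (1 + r)^t = 2
Take ln of both sides: t × ln(1 + r) = ln(2)
t = ln(2) / ln(1 + r)
t = 0.693147 / 0.060719
t = 11.42

t = ln(2) / ln(1 + r) = 11.42 years


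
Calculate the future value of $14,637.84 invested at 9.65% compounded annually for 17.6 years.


Compound interest formula: A = P(1 + r/n)^(nt)
A = $14,637.84 × (1 + 0.0965/1)^(1 × 17.6)
Growth factor: (1 + 0.0965/1)^17.6 = 5.060017
A = $14,637.84 × 5.060017
A = $74,067.72

A = P(1 + r/n)^(nt) = $74,067.72


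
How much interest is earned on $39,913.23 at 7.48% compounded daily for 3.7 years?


Compound interest earned = final amount − principal.
A = P(1 + r/n)^(nt) = $39,913.23 × (1 + 0.0748/365)^(365 × 3.7) = $52,638.06
Interest = A − P = $52,638.06 − $39,913.23 = $12,724.83

Interest = A - P = $12,724.83


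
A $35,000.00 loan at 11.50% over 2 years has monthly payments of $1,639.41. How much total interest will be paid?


Total paid over the life of the loan = PMT × n.
Total paid = $1,639.41 × 24 = $39,345.84
Total interest = total paid − principal = $39,345.84 − $35,000.00 = $4,345.84

Total interest = (PMT × n) - PV = $4,345.84


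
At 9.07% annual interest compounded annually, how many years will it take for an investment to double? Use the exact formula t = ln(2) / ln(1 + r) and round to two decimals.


Doubling condition: (1 + r)^t = 2
Take ln of both sides: t × ln(1 + r) = ln(2)
t = ln(2) / ln(1 + r)
t = 0.693147 / 0.086820
t = 7.98

t = ln(2) / ln(1 + r) = 7.98 years


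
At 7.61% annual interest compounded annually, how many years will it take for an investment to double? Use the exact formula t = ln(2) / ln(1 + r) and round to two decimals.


Doubling condition: (1 + r)^t = 2
Take ln of both sides: t × ln(1 + r) = ln(2)
t = ln(2) / ln(1 + r)
t = 0.693147 / 0.073343
t = 9.45

t = ln(2) / ln(1 + r) = 9.45 years


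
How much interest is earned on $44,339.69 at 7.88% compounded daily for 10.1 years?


Compound interest earned = final amount − principal.
A = P(1 + r/n)^(nt) = $44,339.69 × (1 + 0.0788/365)^(365 × 10.1) = $98,265.63
Interest = A − P = $98,265.63 − $44,339.69 = $53,925.94

Interest = A - P = $53,925.94


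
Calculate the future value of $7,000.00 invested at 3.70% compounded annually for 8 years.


Compound interest formula: A = P(1 + r/n)^(nt)
A = $7,000.00 × (1 + 0.037/1)^(1 × 8)
Growth factor: (1 + 0.037/1)^8 = 1.337304
A = $7,000.00 × 1.337304
A = $9,361.13

A = P(1 + r/n)^(nt) = $9,361.13


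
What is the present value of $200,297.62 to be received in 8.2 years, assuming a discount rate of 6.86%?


Present value formula: PV = FV / (1 + r)^t
PV = $200,297.62 / (1 + 0.0686)^8.2
PV = $200,297.62 / 1.7229965
PV = $116,249.58

PV = FV / (1 + r)^t = $116,249.58


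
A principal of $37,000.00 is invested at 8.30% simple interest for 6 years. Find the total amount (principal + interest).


Total amount formula: A = P(1 + rt) = P + P·r·t
Interest: I = P × r × t = $37,000.00 × 0.083 × 6 = $18,426.00
A = P + I = $37,000.00 + $18,426.00 = $55,426.00

A = P + I = P(1 + rt) = $55,426.00


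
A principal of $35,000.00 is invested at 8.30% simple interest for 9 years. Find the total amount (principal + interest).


Total amount formula: A = P(1 + rt) = P + P·r·t
Interest: I = P × r × t = $35,000.00 × 0.083 × 9 = $26,145.00
A = P + I = $35,000.00 + $26,145.00 = $61,145.00

A = P + I = P(1 + rt) = $61,145.00


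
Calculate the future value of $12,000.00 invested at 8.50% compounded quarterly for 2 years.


Compound interest formula: A = P(1 + r/n)^(nt)
A = $12,000.00 × (1 + 0.085/4)^(4 × 2)
Growth factor: (1 + 0.085/4)^8 = 1.183196
A = $12,000.00 × 1.183196
A = $14,198.35

A = P(1 + r/n)^(nt) = $14,198.35


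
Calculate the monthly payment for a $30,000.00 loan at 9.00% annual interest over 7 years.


Loan payment formula: PMT = PV × r / (1 − (1 + r)^(−n))
Monthly rate r = 0.09/12 = 0.0075, n = 84 months
Denominator: 1 − (1 + 0.09/12)^(−84) = 0.466155
PMT = $30,000.00 × (0.09/12) / 0.466155
PMT = $482.67 per month

PMT = PV × r / (1-(1+r)^(-n)) = $482.67/month


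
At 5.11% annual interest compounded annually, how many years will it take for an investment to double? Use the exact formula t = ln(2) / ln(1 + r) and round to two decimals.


Doubling condition: (1 + r)^t = 2
Take ln of both sides: t × ln(1 + r) = ln(2)
t = ln(2) / ln(1 + r)
t = 0.693147 / 0.049837
t = 13.91

t = ln(2) / ln(1 + r) = 13.91 years


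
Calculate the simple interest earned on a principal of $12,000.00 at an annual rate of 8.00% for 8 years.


Simple interest formula: I = P × r × t
I = $12,000.00 × 0.08 × 8
I = $7,680.00

I = P × r × t = $7,680.00


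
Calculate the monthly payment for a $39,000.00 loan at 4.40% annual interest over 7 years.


Loan payment formula: PMT = PV × r / (1 − (1 + r)^(−n))
Monthly rate r = 0.044/12 ≈ 0.00366667, n = 84 months
Denominator: 1 − (1 + 0.044/12)^(−84) = 0.264671
PMT = $39,000.00 × (0.044/12) / 0.264671
PMT = $540.29 per month

PMT = PV × r / (1-(1+r)^(-n)) = $540.29/month


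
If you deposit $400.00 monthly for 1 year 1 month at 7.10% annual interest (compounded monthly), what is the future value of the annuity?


Future value of an ordinary annuity: FV = PMT × ((1 + r)^n − 1) / r
Monthly rate r = 0.071/12 ≈ 0.00591667, n = 13
FV = $400.00 × ((1 + 0.071/12)^13 − 1) / (0.071/12)
FV = $400.00 × 13.471662
FV = $5,388.66

FV = PMT × ((1+r)^n - 1)/r = $5,388.66


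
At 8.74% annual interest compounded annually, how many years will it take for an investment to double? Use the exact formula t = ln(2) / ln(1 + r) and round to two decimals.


Doubling condition: (1 + r)^t = 2
Take ln of both sides: t × ln(1 + r) = ln(2)
t = ln(2) / ln(1 + r)
t = 0.693147 / 0.083790
t = 8.27

t = ln(2) / ln(1 + r) = 8.27 years


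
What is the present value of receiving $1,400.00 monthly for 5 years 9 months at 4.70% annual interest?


Present value of an ordinary annuity: PV = PMT × (1 − (1 + r)^(−n)) / r
Monthly rate r = 0.047/12 ≈ 0.00391667, n = 69
PV = $1,400.00 × (1 − (1 + 0.047/12)^(−69)) / (0.047/12)
PV = $1,400.00 × 60.359582
PV = $84,503.41

PV = PMT × (1-(1+r)^(-n))/r = $84,503.41


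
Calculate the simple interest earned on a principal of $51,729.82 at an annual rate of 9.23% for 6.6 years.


Simple interest formula: I = P × r × t
I = $51,729.82 × 0.0923 × 6.6
I = $31,512.77

I = P × r × t = $31,512.77


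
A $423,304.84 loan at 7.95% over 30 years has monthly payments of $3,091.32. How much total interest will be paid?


Total paid over the life of the loan = PMT × n.
Total paid = $3,091.32 × 360 = $1,112,875.20
Total interest = total paid − principal = $1,112,875.20 − $423,304.84 = $689,570.36

Total interest = (PMT × n) - PV = $689,570.36


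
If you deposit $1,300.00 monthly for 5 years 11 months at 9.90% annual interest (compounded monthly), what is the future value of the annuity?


Future value of an ordinary annuity: FV = PMT × ((1 + r)^n − 1) / r
Monthly rate r = 0.099/12 = 0.00825, n = 71
FV = $1,300.00 × ((1 + 0.099/12)^71 − 1) / (0.099/12)
FV = $1,300.00 × 96.003187
FV = $124,804.14

FV = PMT × ((1+r)^n - 1)/r = $124,804.14


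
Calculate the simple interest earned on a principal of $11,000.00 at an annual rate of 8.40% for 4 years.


Simple interest formula: I = P × r × t
I = $11,000.00 × 0.084 × 4
I = $3,696.00

I = P × r × t = $3,696.00


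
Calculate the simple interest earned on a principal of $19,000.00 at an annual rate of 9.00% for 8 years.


Simple interest formula: I = P × r × t
I = $19,000.00 × 0.09 × 8
I = $13,680.00

I = P × r × t = $13,680.00


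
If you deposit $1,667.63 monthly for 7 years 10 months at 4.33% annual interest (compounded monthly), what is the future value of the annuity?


Future value of an ordinary annuity: FV = PMT × ((1 + r)^n − 1) / r
Monthly rate r = 0.0433/12 ≈ 0.00360833, n = 94
FV = $1,667.63 × ((1 + 0.0433/12)^94 − 1) / (0.0433/12)
FV = $1,667.63 × 111.670382
FV = $186,224.88

FV = PMT × ((1+r)^n - 1)/r = $186,224.88


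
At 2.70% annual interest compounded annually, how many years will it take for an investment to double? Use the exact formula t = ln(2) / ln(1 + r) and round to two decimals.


Doubling condition: (1 + r)^t = 2
Take ln of both sides: t × ln(1 + r) = ln(2)
t = ln(2) / ln(1 + r)
t = 0.693147 / 0.026642
t = 26.02

t = ln(2) / ln(1 + r) = 26.02 years


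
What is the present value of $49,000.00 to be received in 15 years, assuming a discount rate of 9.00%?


Present value formula: PV = FV / (1 + r)^t
PV = $49,000.00 / (1 + 0.09)^15
PV = $49,000.00 / 3.6424825
PV = $13,452.36

PV = FV / (1 + r)^t = $13,452.36


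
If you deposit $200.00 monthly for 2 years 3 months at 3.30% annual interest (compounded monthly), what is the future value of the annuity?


Future value of an ordinary annuity: FV = PMT × ((1 + r)^n − 1) / r
Monthly rate r = 0.033/12 = 0.00275, n = 27
FV = $200.00 × ((1 + 0.033/12)^27 − 1) / (0.033/12)
FV = $200.00 × 27.987740
FV = $5,597.55

FV = PMT × ((1+r)^n - 1)/r = $5,597.55


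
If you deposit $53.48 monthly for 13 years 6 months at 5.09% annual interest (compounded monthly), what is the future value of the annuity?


Future value of an ordinary annuity: FV = PMT × ((1 + r)^n − 1) / r
Monthly rate r = 0.0509/12 ≈ 0.00424167, n = 162
FV = $53.48 × ((1 + 0.0509/12)^162 − 1) / (0.0509/12)
FV = $53.48 × 232.256479
FV = $12,421.08

FV = PMT × ((1+r)^n - 1)/r = $12,421.08


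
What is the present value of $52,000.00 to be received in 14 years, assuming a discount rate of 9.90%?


Present value formula: PV = FV / (1 + r)^t
PV = $52,000.00 / (1 + 0.099)^14
PV = $52,000.00 / 3.749451
PV = $13,868.70

PV = FV / (1 + r)^t = $13,868.70


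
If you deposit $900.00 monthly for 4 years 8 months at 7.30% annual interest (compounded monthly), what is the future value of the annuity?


Future value of an ordinary annuity: FV = PMT × ((1 + r)^n − 1) / r
Monthly rate r = 0.073/12 ≈ 0.00608333, n = 56
FV = $900.00 × ((1 + 0.073/12)^56 − 1) / (0.073/12)
FV = $900.00 × 66.482366
FV = $59,834.13

FV = PMT × ((1+r)^n - 1)/r = $59,834.13


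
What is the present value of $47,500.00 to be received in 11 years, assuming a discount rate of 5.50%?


Present value formula: PV = FV / (1 + r)^t
PV = $47,500.00 / (1 + 0.055)^11
PV = $47,500.00 / 1.802092
PV = $26,358.25

PV = FV / (1 + r)^t = $26,358.25


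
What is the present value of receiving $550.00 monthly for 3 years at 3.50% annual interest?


Present value of an ordinary annuity: PV = PMT × (1 − (1 + r)^(−n)) / r
Monthly rate r = 0.035/12 ≈ 0.00291667, n = 36
PV = $550.00 × (1 − (1 + 0.035/12)^(−36)) / (0.035/12)
PV = $550.00 × 34.127270
PV = $18,770.00

PV = PMT × (1-(1+r)^(-n))/r = $18,770.00


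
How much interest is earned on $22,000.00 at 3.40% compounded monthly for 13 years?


Compound interest earned = final amount − principal.
A = P(1 + r/n)^(nt) = $22,000.00 × (1 + 0.034/12)^(12 × 13) = $34,206.56
Interest = A − P = $34,206.56 − $22,000.00 = $12,206.56

Interest = A - P = $12,206.56


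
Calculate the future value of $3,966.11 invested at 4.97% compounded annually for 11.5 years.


Compound interest formula: A = P(1 + r/n)^(nt)
A = $3,966.11 × (1 + 0.0497/1)^(1 × 11.5)
Growth factor: (1 + 0.0497/1)^11.5 = 1.7468265
A = $3,966.11 × 1.7468265
A = $6,928.11

A = P(1 + r/n)^(nt) = $6,928.11


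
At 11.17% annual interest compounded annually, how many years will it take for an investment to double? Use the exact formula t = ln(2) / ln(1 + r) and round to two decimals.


Doubling condition: (1 + r)^t = 2
Take ln of both sides: t × ln(1 + r) = ln(2)
t = ln(2) / ln(1 + r)
t = 0.693147 / 0.105890
t = 6.55

t = ln(2) / ln(1 + r) = 6.55 years


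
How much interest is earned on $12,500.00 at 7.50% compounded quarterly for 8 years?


Compound interest earned = final amount − principal.
A = P(1 + r/n)^(nt) = $12,500.00 × (1 + 0.075/4)^(4 × 8) = $22,650.30
Interest = A − P = $22,650.30 − $12,500.00 = $10,150.30

Interest = A - P = $10,150.30


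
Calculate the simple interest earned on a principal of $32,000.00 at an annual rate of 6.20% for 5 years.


Simple interest formula: I = P × r × t
I = $32,000.00 × 0.062 × 5
I = $9,920.00

I = P × r × t = $9,920.00


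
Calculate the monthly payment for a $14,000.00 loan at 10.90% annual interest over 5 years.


Loan payment formula: PMT = PV × r / (1 − (1 + r)^(−n))
Monthly rate r = 0.109/12 ≈ 0.00908333, n = 60 months
Denominator: 1 − (1 + 0.109/12)^(−60) = 0.418730
PMT = $14,000.00 × (0.109/12) / 0.418730
PMT = $303.70 per month

PMT = PV × r / (1-(1+r)^(-n)) = $303.70/month


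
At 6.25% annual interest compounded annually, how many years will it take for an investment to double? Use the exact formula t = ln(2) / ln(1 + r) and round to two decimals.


Doubling condition: (1 + r)^t = 2
Take ln of both sides: t × ln(1 + r) = ln(2)
t = ln(2) / ln(1 + r)
t = 0.693147 / 0.060625
t = 11.43

t = ln(2) / ln(1 + r) = 11.43 years


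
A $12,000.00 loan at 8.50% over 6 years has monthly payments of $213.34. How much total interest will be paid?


Total paid over the life of the loan = PMT × n.
Total paid = $213.34 × 72 = $15,360.48
Total interest = total paid − principal = $15,360.48 − $12,000.00 = $3,360.48

Total interest = (PMT × n) - PV = $3,360.48


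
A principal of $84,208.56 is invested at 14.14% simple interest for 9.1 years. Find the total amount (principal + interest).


Total amount formula: A = P(1 + rt) = P + P·r·t
Interest: I = P × r × t = $84,208.56 × 0.1414 × 9.1 = $108,354.52
A = P + I = $84,208.56 + $108,354.52 = $192,563.08

A = P + I = P(1 + rt) = $192,563.08


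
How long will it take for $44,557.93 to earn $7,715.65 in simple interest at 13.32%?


Rearrange the simple interest formula for t:
I = P × r × t  ⇒  t = I / (P × r)
t = $7,715.65 / ($44,557.93 × 0.1332)
t = 1.3

t = I/(P×r) = 1.3 years
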